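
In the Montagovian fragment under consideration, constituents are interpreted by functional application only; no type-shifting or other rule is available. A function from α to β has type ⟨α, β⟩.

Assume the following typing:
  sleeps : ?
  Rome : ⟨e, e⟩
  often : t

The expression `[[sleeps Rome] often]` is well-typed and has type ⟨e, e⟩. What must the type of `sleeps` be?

⟨⟨e, e⟩, ⟨t, ⟨e, e⟩⟩⟩

[[sleeps Rome] often] is required to be ⟨e, e⟩. often : t cannot yield ⟨e, e⟩ as functor, so [sleeps Rome] : ⟨t, ⟨e, e⟩⟩.
[sleeps Rome] is required to be ⟨t, ⟨e, e⟩⟩. Rome : ⟨e, e⟩ cannot yield ⟨t, ⟨e, e⟩⟩ as functor, so sleeps : ⟨⟨e, e⟩, ⟨t, ⟨e, e⟩⟩⟩.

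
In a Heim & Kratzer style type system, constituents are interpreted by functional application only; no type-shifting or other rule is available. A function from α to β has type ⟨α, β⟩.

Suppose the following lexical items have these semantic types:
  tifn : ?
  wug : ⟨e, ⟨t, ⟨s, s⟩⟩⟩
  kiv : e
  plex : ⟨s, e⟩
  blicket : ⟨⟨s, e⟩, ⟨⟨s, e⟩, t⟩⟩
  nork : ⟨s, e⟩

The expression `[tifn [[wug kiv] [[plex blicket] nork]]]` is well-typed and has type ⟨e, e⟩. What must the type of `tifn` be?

At [tifn [[wug kiv] [[plex blicket] nork]]] (required: ⟨e, e⟩): [[wug kiv] [[plex blicket] nork]] is ⟨s, s⟩, which is not a function with range ⟨e, e⟩; hence tifn is the functor — type ⟨⟨s, s⟩, ⟨e, e⟩⟩.

⟨⟨s, s⟩, ⟨e, e⟩⟩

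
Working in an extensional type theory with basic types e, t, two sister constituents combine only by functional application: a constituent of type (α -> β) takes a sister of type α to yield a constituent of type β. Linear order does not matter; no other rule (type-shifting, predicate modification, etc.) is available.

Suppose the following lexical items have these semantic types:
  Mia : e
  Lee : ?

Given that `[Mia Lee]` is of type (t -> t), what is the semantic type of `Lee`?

(e -> (t -> t))

[Mia Lee] must have type (t -> t). The sister Mia has type e; that is not a function onto (t -> t), so Lee must be the functor, of type (e -> (t -> t)).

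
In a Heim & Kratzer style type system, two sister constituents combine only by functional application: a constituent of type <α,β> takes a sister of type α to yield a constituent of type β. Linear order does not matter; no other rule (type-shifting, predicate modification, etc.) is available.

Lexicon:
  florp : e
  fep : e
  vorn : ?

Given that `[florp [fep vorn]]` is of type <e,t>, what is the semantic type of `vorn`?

<e,<e,<e,t>>>

At [florp [fep vorn]] (required: <e,t>): florp is e, which is not a function with range <e,t>; hence [fep vorn] is the functor — type <e,<e,t>>.
At [fep vorn] (required: <e,<e,t>>): fep is e, which is not a function with range <e,<e,t>>; hence vorn is the functor — type <e,<e,<e,t>>>.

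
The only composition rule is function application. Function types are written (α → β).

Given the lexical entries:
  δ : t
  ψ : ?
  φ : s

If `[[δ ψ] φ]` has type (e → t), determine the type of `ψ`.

For [[δ ψ] φ] to have type (e → t) with φ of type s, [δ ψ] must be the function: [δ ψ] : (s → (e → t)).
For [δ ψ] to have type (s → (e → t)) with δ of type t, ψ must be the function: ψ : (t → (s → (e → t))).

(t → (s → (e → t)))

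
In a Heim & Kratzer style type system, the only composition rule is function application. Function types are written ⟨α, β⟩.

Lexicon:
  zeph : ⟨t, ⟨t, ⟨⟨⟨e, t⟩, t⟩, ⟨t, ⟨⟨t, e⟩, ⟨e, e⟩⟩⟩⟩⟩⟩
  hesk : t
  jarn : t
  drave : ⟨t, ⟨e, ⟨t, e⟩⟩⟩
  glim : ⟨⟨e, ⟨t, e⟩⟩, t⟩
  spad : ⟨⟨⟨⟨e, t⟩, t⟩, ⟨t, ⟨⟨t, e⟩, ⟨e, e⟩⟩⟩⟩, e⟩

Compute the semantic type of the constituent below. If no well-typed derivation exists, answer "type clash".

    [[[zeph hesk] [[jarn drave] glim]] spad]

e

[zeph hesk] — zeph of type ⟨t, ⟨t, ⟨⟨⟨e, t⟩, t⟩, ⟨t, ⟨⟨t, e⟩, ⟨e, e⟩⟩⟩⟩⟩⟩ combines with hesk of type t: type ⟨t, ⟨⟨⟨e, t⟩, t⟩, ⟨t, ⟨⟨t, e⟩, ⟨e, e⟩⟩⟩⟩⟩.
[jarn drave] — drave of type ⟨t, ⟨e, ⟨t, e⟩⟩⟩ combines with jarn of type t: type ⟨e, ⟨t, e⟩⟩.
[[jarn drave] glim] — glim of type ⟨⟨e, ⟨t, e⟩⟩, t⟩ combines with [jarn drave] of type ⟨e, ⟨t, e⟩⟩: type t.
[[zeph hesk] [[jarn drave] glim]] — [zeph hesk] of type ⟨t, ⟨⟨⟨e, t⟩, t⟩, ⟨t, ⟨⟨t, e⟩, ⟨e, e⟩⟩⟩⟩⟩ combines with [[jarn drave] glim] of type t: type ⟨⟨⟨e, t⟩, t⟩, ⟨t, ⟨⟨t, e⟩, ⟨e, e⟩⟩⟩⟩.
[[[zeph hesk] [[jarn drave] glim]] spad] — spad of type ⟨⟨⟨⟨e, t⟩, t⟩, ⟨t, ⟨⟨t, e⟩, ⟨e, e⟩⟩⟩⟩, e⟩ combines with [[zeph hesk] [[jarn drave] glim]] of type ⟨⟨⟨e, t⟩, t⟩, ⟨t, ⟨⟨t, e⟩, ⟨e, e⟩⟩⟩⟩: type e.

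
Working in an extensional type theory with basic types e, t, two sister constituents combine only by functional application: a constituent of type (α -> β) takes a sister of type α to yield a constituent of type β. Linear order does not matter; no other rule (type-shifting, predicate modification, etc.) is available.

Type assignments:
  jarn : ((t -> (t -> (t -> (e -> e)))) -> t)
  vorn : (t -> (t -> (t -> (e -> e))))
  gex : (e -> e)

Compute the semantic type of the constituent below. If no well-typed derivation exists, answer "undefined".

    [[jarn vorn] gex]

[jarn vorn] — jarn of type ((t -> (t -> (t -> (e -> e)))) -> t) combines with vorn of type (t -> (t -> (t -> (e -> e)))): type t.
At [[jarn vorn] gex]: neither t nor (e -> e) can take the other as argument; the node is ill-typed.

undefined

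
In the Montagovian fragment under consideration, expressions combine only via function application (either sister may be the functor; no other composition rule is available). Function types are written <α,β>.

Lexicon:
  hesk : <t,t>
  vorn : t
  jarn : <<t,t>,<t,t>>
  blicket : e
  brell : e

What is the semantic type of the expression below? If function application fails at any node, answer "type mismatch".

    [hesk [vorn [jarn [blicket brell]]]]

[blicket brell]: e with e — neither is a function whose domain matches the other; composition fails here.

type mismatch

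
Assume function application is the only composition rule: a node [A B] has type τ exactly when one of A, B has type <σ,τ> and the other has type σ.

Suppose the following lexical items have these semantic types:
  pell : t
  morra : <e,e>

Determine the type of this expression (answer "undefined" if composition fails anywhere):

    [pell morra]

undefined

[pell morra]: t and <e,e> cannot combine by function application — type clash.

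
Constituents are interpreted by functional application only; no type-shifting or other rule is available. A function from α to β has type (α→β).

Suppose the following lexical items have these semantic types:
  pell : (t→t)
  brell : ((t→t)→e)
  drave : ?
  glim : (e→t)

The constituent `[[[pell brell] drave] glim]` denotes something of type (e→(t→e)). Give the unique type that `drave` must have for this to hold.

[[[pell brell] drave] glim] is required to be (e→(t→e)). glim : (e→t) cannot yield (e→(t→e)) as functor, so [[pell brell] drave] : ((e→t)→(e→(t→e))).
[[pell brell] drave] is required to be ((e→t)→(e→(t→e))). [pell brell] : e cannot yield ((e→t)→(e→(t→e))) as functor, so drave : (e→((e→t)→(e→(t→e)))).

(e→((e→t)→(e→(t→e))))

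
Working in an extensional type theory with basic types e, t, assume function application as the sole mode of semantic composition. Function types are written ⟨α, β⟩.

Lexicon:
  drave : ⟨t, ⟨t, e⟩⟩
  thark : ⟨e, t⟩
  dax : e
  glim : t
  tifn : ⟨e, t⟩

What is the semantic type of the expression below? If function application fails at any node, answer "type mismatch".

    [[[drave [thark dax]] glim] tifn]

t

[thark dax] — thark of type ⟨e, t⟩ combines with dax of type e: type t.
[drave [thark dax]] — drave of type ⟨t, ⟨t, e⟩⟩ combines with [thark dax] of type t: type ⟨t, e⟩.
[[drave [thark dax]] glim] — [drave [thark dax]] of type ⟨t, e⟩ combines with glim of type t: type e.
[[[drave [thark dax]] glim] tifn] — tifn of type ⟨e, t⟩ combines with [[drave [thark dax]] glim] of type e: type t.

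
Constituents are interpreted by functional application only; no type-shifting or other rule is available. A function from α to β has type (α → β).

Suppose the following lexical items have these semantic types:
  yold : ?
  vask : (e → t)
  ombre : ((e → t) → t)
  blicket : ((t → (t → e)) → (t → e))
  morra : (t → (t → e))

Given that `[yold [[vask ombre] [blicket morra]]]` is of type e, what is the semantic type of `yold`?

(e → e)

For [yold [[vask ombre] [blicket morra]]] to have type e with [[vask ombre] [blicket morra]] of type e, yold must be the function: yold : (e → e).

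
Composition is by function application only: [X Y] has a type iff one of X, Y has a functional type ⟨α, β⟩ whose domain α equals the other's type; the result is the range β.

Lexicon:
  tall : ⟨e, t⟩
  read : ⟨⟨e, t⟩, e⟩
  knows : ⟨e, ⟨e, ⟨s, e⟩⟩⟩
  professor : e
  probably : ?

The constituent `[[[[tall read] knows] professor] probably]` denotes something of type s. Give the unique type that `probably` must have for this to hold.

[[[[tall read] knows] professor] probably] is required to be s. [[[tall read] knows] professor] : ⟨s, e⟩ cannot yield s as functor, so probably : ⟨⟨s, e⟩, s⟩.

⟨⟨s, e⟩, s⟩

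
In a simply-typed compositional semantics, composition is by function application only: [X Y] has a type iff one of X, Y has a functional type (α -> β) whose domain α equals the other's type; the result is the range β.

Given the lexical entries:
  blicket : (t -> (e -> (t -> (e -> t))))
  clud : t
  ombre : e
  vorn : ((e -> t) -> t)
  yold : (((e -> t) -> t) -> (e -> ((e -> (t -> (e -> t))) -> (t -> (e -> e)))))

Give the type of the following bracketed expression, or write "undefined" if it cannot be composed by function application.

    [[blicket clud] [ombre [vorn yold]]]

[blicket clud] — blicket of type (t -> (e -> (t -> (e -> t)))) combines with clud of type t: type (e -> (t -> (e -> t))).
[vorn yold] — yold of type (((e -> t) -> t) -> (e -> ((e -> (t -> (e -> t))) -> (t -> (e -> e))))) combines with vorn of type ((e -> t) -> t): type (e -> ((e -> (t -> (e -> t))) -> (t -> (e -> e)))).
[ombre [vorn yold]] — [vorn yold] of type (e -> ((e -> (t -> (e -> t))) -> (t -> (e -> e)))) combines with ombre of type e: type ((e -> (t -> (e -> t))) -> (t -> (e -> e))).
[[blicket clud] [ombre [vorn yold]]] — [ombre [vorn yold]] of type ((e -> (t -> (e -> t))) -> (t -> (e -> e))) combines with [blicket clud] of type (e -> (t -> (e -> t))): type (t -> (e -> e)).

(t -> (e -> e))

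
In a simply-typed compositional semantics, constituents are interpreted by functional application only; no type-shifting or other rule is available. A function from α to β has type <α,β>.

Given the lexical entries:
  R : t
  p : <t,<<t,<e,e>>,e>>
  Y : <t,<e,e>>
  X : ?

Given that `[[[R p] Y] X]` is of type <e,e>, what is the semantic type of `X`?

<e,<e,e>>

[[[R p] Y] X] must have type <e,e>. The sister [[R p] Y] has type e; that is not a function onto <e,e>, so X must be the functor, of type <e,<e,e>>.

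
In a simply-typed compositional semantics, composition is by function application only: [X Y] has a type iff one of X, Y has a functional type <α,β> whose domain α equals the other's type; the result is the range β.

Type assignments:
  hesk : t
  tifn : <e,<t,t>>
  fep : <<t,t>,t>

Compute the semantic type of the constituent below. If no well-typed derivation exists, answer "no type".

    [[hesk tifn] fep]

At [hesk tifn]: neither t nor <e,<t,t>> can take the other as argument; the node is ill-typed.

no type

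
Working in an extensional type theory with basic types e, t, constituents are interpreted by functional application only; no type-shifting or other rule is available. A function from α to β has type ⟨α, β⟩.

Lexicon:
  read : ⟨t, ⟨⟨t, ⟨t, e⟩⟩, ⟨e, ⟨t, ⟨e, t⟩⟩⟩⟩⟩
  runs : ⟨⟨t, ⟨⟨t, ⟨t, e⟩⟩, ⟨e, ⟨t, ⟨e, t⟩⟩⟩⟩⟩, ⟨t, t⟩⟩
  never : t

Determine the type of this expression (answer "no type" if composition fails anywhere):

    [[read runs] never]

[read runs]: runs is ⟨⟨t, ⟨⟨t, ⟨t, e⟩⟩, ⟨e, ⟨t, ⟨e, t⟩⟩⟩⟩⟩, ⟨t, t⟩⟩, read is ⟨t, ⟨⟨t, ⟨t, e⟩⟩, ⟨e, ⟨t, ⟨e, t⟩⟩⟩⟩⟩; result ⟨t, t⟩.
[[read runs] never]: [read runs] is ⟨t, t⟩, never is t; result t.

t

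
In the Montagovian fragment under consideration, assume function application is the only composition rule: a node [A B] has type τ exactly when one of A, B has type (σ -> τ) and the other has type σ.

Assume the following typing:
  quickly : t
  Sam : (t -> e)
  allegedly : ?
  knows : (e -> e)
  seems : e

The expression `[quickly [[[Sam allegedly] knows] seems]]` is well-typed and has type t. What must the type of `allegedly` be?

[quickly [[[Sam allegedly] knows] seems]] is required to be t. quickly : t cannot yield t as functor, so [[[Sam allegedly] knows] seems] : (t -> t).
[[[Sam allegedly] knows] seems] is required to be (t -> t). seems : e cannot yield (t -> t) as functor, so [[Sam allegedly] knows] : (e -> (t -> t)).
[[Sam allegedly] knows] is required to be (e -> (t -> t)). knows : (e -> e) cannot yield (e -> (t -> t)) as functor, so [Sam allegedly] : ((e -> e) -> (e -> (t -> t))).
[Sam allegedly] is required to be ((e -> e) -> (e -> (t -> t))). Sam : (t -> e) cannot yield ((e -> e) -> (e -> (t -> t))) as functor, so allegedly : ((t -> e) -> ((e -> e) -> (e -> (t -> t)))).

((t -> e) -> ((e -> e) -> (e -> (t -> t))))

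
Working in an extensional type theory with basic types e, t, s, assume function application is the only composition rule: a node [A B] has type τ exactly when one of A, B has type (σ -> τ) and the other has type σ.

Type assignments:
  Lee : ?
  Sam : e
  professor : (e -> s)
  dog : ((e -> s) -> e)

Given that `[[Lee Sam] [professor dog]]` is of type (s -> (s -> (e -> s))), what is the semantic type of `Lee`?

[[Lee Sam] [professor dog]] is required to be (s -> (s -> (e -> s))). [professor dog] : e cannot yield (s -> (s -> (e -> s))) as functor, so [Lee Sam] : (e -> (s -> (s -> (e -> s)))).
[Lee Sam] is required to be (e -> (s -> (s -> (e -> s)))). Sam : e cannot yield (e -> (s -> (s -> (e -> s)))) as functor, so Lee : (e -> (e -> (s -> (s -> (e -> s))))).

(e -> (e -> (s -> (s -> (e -> s)))))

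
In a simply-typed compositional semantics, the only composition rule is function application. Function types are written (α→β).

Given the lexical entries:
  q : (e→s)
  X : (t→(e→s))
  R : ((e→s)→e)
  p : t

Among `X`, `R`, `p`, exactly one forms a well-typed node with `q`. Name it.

X : (t→(e→s)) — no; q wants e, and X wants t.
R — combines: R : ((e→s)→e) takes q : (e→s) as argument, giving e.
p : t — no; q wants e, and p wants nothing (atomic).

R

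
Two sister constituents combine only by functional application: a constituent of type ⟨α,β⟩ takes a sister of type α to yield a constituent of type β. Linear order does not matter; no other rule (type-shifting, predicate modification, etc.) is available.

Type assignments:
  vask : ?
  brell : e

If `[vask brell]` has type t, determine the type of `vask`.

For [vask brell] to have type t with brell of type e, vask must be the function: vask : ⟨e,t⟩.

⟨e,t⟩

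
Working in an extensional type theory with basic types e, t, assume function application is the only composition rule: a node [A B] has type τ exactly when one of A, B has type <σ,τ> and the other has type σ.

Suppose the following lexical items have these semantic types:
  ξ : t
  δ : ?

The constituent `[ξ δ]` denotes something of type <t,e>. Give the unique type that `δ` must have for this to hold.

<t,<t,e>>

[ξ δ] must have type <t,e>. The sister ξ has type t; that is not a function onto <t,e>, so δ must be the functor, of type <t,<t,e>>.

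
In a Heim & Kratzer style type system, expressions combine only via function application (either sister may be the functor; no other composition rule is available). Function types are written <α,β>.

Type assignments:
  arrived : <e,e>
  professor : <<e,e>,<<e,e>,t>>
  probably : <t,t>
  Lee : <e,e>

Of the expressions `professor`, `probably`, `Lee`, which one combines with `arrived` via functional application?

professor

professor — combines: professor : <<e,e>,<<e,e>,t>> takes arrived : <e,e> as argument, giving <<e,e>,t>.
probably : <t,t> — neither side's domain matches the other.
Lee : <e,e> — neither side's domain matches the other.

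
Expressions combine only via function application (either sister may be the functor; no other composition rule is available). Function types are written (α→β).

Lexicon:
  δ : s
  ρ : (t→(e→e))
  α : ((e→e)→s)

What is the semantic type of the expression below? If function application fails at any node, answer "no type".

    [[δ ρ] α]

no type

[δ ρ]: s with (t→(e→e)) — neither is a function whose domain matches the other; composition fails here.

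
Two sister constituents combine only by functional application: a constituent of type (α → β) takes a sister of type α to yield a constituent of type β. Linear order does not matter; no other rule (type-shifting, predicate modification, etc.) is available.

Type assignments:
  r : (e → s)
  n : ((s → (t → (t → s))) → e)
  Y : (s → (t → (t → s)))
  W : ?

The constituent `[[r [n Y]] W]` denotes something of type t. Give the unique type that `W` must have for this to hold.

(s → t)

[[r [n Y]] W] is required to be t. [r [n Y]] : s cannot yield t as functor, so W : (s → t).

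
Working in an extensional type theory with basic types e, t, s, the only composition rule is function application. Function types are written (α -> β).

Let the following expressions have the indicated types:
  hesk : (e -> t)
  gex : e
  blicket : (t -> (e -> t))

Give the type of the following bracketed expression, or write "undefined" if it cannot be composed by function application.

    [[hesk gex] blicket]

[hesk gex] — hesk of type (e -> t) combines with gex of type e: type t.
[[hesk gex] blicket] — blicket of type (t -> (e -> t)) combines with [hesk gex] of type t: type (e -> t).

(e -> t)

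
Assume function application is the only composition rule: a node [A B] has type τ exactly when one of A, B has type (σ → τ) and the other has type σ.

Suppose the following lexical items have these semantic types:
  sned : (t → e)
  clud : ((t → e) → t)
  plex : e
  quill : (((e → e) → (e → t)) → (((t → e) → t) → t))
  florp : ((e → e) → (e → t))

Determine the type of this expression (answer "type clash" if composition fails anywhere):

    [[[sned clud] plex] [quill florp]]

type clash

[sned clud] — clud of type ((t → e) → t) combines with sned of type (t → e): type t.
At [[sned clud] plex]: neither t nor e can take the other as argument; the node is ill-typed.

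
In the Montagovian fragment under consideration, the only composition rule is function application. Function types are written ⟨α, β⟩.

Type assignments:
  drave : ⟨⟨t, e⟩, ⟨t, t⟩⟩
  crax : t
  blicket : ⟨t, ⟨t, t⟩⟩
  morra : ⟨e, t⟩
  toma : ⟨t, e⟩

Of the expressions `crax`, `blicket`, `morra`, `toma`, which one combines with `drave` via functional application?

crax : t — drave needs ⟨t, e⟩; crax needs nothing (atomic); neither fits.
blicket : ⟨t, ⟨t, t⟩⟩ — drave needs ⟨t, e⟩; blicket needs t; neither fits.
morra : ⟨e, t⟩ — drave needs ⟨t, e⟩; morra needs e; neither fits.
toma — combines: drave : ⟨⟨t, e⟩, ⟨t, t⟩⟩ takes toma : ⟨t, e⟩ as argument, giving ⟨t, t⟩.

toma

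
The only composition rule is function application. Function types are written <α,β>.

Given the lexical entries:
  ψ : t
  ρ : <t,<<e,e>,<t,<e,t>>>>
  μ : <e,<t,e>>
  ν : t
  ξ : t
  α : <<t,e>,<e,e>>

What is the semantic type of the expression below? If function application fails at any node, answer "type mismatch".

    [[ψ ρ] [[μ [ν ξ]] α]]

type mismatch

At [ψ ρ], ρ : <t,<<e,e>,<t,<e,t>>>> takes ψ : t, giving <<e,e>,<t,<e,t>>>.
[ν ξ]: t and t cannot combine by function application — type clash.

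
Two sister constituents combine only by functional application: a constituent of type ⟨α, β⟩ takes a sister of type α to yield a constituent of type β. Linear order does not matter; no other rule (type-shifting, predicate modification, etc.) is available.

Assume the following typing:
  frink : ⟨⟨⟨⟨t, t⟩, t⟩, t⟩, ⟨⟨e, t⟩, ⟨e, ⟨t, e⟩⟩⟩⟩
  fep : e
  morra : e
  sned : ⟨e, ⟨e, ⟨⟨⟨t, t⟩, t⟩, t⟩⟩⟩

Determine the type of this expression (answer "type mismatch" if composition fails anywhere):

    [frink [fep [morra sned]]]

⟨⟨e, t⟩, ⟨e, ⟨t, e⟩⟩⟩

[morra sned]: functor sned : ⟨e, ⟨e, ⟨⟨⟨t, t⟩, t⟩, t⟩⟩⟩, argument morra : e; result ⟨e, ⟨⟨⟨t, t⟩, t⟩, t⟩⟩.
[fep [morra sned]]: functor [morra sned] : ⟨e, ⟨⟨⟨t, t⟩, t⟩, t⟩⟩, argument fep : e; result ⟨⟨⟨t, t⟩, t⟩, t⟩.
[frink [fep [morra sned]]]: functor frink : ⟨⟨⟨⟨t, t⟩, t⟩, t⟩, ⟨⟨e, t⟩, ⟨e, ⟨t, e⟩⟩⟩⟩, argument [fep [morra sned]] : ⟨⟨⟨t, t⟩, t⟩, t⟩; result ⟨⟨e, t⟩, ⟨e, ⟨t, e⟩⟩⟩.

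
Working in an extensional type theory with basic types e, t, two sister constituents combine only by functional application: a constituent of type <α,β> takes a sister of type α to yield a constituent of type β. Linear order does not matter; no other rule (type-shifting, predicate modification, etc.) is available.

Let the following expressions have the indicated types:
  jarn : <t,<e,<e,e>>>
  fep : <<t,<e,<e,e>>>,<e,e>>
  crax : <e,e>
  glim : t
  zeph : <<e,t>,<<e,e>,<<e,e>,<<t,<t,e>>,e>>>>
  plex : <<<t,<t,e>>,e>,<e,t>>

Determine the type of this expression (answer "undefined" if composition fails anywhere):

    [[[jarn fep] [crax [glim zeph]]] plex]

undefined

At [jarn fep], fep : <<t,<e,<e,e>>>,<e,e>> takes jarn : <t,<e,<e,e>>>, giving <e,e>.
[glim zeph]: t and <<e,t>,<<e,e>,<<e,e>,<<t,<t,e>>,e>>>> cannot combine by function application — type clash.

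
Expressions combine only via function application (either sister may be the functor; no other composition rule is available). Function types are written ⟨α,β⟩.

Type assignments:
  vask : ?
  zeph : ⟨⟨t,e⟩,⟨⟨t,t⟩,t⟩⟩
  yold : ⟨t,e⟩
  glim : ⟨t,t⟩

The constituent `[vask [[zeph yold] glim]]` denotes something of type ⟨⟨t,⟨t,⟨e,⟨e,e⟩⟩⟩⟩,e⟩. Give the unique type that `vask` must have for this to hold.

[vask [[zeph yold] glim]] is required to be ⟨⟨t,⟨t,⟨e,⟨e,e⟩⟩⟩⟩,e⟩. [[zeph yold] glim] : t cannot yield ⟨⟨t,⟨t,⟨e,⟨e,e⟩⟩⟩⟩,e⟩ as functor, so vask : ⟨t,⟨⟨t,⟨t,⟨e,⟨e,e⟩⟩⟩⟩,e⟩⟩.

⟨t,⟨⟨t,⟨t,⟨e,⟨e,e⟩⟩⟩⟩,e⟩⟩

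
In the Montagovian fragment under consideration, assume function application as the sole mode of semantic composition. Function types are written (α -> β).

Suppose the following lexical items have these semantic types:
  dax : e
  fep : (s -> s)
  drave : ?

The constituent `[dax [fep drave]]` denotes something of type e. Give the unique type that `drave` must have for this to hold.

((s -> s) -> (e -> e))

For [dax [fep drave]] to have type e with dax of type e, [fep drave] must be the function: [fep drave] : (e -> e).
For [fep drave] to have type (e -> e) with fep of type (s -> s), drave must be the function: drave : ((s -> s) -> (e -> e)).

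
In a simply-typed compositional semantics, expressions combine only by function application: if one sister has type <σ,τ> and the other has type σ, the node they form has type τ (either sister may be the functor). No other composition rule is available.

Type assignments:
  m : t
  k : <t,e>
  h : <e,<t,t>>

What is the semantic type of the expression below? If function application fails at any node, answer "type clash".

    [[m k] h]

[m k]: k is <t,e>, m is t; result e.
[[m k] h]: h is <e,<t,t>>, [m k] is e; result <t,t>.

<t,t>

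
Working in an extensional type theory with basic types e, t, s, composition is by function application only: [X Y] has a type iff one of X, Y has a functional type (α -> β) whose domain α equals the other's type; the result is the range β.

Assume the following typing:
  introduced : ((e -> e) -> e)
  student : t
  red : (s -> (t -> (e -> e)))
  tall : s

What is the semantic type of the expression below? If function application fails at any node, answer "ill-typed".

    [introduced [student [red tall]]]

e

At [red tall], red : (s -> (t -> (e -> e))) takes tall : s, giving (t -> (e -> e)).
At [student [red tall]], [red tall] : (t -> (e -> e)) takes student : t, giving (e -> e).
At [introduced [student [red tall]]], introduced : ((e -> e) -> e) takes [student [red tall]] : (e -> e), giving e.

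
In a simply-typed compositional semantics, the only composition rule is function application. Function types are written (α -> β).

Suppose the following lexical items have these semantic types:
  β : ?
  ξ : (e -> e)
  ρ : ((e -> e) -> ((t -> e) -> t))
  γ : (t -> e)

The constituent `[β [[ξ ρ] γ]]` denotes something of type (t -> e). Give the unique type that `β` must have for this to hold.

(t -> (t -> e))

For [β [[ξ ρ] γ]] to have type (t -> e) with [[ξ ρ] γ] of type t, β must be the function: β : (t -> (t -> e)).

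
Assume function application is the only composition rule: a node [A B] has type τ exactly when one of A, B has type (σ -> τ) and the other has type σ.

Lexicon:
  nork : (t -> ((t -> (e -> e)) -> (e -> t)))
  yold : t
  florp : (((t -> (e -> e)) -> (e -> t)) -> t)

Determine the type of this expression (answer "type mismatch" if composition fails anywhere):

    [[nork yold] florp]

At [nork yold], nork : (t -> ((t -> (e -> e)) -> (e -> t))) takes yold : t, giving ((t -> (e -> e)) -> (e -> t)).
At [[nork yold] florp], florp : (((t -> (e -> e)) -> (e -> t)) -> t) takes [nork yold] : ((t -> (e -> e)) -> (e -> t)), giving t.

t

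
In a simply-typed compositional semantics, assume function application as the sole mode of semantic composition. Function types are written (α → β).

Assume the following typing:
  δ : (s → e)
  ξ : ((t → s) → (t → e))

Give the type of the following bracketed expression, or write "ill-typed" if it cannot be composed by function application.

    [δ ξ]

ill-typed

At [δ ξ]: neither (s → e) nor ((t → s) → (t → e)) can take the other as argument; the node is ill-typed.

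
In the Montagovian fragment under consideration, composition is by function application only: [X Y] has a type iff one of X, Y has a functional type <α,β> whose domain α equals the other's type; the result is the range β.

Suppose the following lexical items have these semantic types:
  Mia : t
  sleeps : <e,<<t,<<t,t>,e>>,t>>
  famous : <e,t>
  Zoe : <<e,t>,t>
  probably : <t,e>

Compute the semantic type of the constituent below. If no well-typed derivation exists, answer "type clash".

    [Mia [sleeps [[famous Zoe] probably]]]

type clash

[famous Zoe]: functor Zoe : <<e,t>,t>, argument famous : <e,t>; result t.
[[famous Zoe] probably]: functor probably : <t,e>, argument [famous Zoe] : t; result e.
[sleeps [[famous Zoe] probably]]: functor sleeps : <e,<<t,<<t,t>,e>>,t>>, argument [[famous Zoe] probably] : e; result <<t,<<t,t>,e>>,t>.
[Mia [sleeps [[famous Zoe] probably]]]: t and <<t,<<t,t>,e>>,t> cannot combine by function application — type clash.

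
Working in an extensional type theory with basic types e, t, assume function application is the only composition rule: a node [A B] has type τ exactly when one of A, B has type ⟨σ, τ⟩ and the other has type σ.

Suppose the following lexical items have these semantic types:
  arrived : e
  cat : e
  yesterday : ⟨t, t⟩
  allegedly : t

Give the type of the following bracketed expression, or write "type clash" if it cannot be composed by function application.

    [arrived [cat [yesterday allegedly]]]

type clash

[yesterday allegedly]: ⟨t, t⟩ applied to t yields t.
[cat [yesterday allegedly]]: e with t — neither is a function whose domain matches the other; composition fails here.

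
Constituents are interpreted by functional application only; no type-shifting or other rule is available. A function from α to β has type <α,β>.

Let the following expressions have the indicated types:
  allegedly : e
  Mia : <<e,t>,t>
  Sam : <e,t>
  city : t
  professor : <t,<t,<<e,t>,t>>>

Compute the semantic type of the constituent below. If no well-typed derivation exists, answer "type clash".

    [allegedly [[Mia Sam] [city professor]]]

[Mia Sam]: <<e,t>,t> applied to <e,t> yields t.
[city professor]: <t,<t,<<e,t>,t>>> applied to t yields <t,<<e,t>,t>>.
[[Mia Sam] [city professor]]: <t,<<e,t>,t>> applied to t yields <<e,t>,t>.
[allegedly [[Mia Sam] [city professor]]]: e with <<e,t>,t> — neither is a function whose domain matches the other; composition fails here.

type clash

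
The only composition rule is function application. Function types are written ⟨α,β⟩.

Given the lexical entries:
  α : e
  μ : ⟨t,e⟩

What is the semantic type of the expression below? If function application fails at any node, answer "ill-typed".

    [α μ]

At [α μ]: neither e nor ⟨t,e⟩ can take the other as argument; the node is ill-typed.

ill-typed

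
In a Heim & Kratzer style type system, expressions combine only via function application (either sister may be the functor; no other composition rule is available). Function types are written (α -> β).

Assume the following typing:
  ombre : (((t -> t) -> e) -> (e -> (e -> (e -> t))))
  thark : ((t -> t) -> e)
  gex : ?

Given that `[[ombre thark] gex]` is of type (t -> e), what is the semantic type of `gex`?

At [[ombre thark] gex] (required: (t -> e)): [ombre thark] is (e -> (e -> (e -> t))), which is not a function with range (t -> e); hence gex is the functor — type ((e -> (e -> (e -> t))) -> (t -> e)).

((e -> (e -> (e -> t))) -> (t -> e))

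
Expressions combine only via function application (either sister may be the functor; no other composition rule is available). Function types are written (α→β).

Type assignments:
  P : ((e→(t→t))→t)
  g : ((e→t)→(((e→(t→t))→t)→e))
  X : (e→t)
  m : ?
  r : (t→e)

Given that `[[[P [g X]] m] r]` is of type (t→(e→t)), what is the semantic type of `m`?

(e→((t→e)→(t→(e→t))))

At [[[P [g X]] m] r] (required: (t→(e→t))): r is (t→e), which is not a function with range (t→(e→t)); hence [[P [g X]] m] is the functor — type ((t→e)→(t→(e→t))).
At [[P [g X]] m] (required: ((t→e)→(t→(e→t)))): [P [g X]] is e, which is not a function with range ((t→e)→(t→(e→t))); hence m is the functor — type (e→((t→e)→(t→(e→t)))).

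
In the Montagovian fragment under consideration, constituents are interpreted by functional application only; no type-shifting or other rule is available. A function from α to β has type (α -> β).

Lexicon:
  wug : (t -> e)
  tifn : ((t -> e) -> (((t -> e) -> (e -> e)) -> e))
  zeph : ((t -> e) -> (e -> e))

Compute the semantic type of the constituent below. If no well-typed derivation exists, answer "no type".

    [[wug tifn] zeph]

e

[wug tifn] — tifn of type ((t -> e) -> (((t -> e) -> (e -> e)) -> e)) combines with wug of type (t -> e): type (((t -> e) -> (e -> e)) -> e).
[[wug tifn] zeph] — [wug tifn] of type (((t -> e) -> (e -> e)) -> e) combines with zeph of type ((t -> e) -> (e -> e)): type e.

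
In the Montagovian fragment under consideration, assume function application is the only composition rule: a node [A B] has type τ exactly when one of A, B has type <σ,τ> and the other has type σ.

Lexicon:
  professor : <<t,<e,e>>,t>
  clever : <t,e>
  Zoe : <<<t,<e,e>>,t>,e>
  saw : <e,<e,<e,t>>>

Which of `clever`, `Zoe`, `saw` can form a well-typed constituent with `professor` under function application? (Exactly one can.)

Zoe

clever : <t,e> — professor needs <t,<e,e>>; clever needs t; neither fits.
Zoe — combines: Zoe : <<<t,<e,e>>,t>,e> takes professor : <<t,<e,e>>,t> as argument, giving e.
saw : <e,<e,<e,t>>> — professor needs <t,<e,e>>; saw needs e; neither fits.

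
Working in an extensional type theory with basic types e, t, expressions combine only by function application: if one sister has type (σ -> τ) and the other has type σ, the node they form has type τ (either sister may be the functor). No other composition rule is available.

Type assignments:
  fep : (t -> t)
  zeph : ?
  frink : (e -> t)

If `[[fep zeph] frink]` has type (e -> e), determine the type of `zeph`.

[[fep zeph] frink] is required to be (e -> e). frink : (e -> t) cannot yield (e -> e) as functor, so [fep zeph] : ((e -> t) -> (e -> e)).
[fep zeph] is required to be ((e -> t) -> (e -> e)). fep : (t -> t) cannot yield ((e -> t) -> (e -> e)) as functor, so zeph : ((t -> t) -> ((e -> t) -> (e -> e))).

((t -> t) -> ((e -> t) -> (e -> e)))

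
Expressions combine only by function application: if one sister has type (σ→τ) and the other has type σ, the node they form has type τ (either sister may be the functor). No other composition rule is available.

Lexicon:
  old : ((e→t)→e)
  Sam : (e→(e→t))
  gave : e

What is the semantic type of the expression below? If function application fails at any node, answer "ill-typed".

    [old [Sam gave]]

At [Sam gave], Sam : (e→(e→t)) takes gave : e, giving (e→t).
At [old [Sam gave]], old : ((e→t)→e) takes [Sam gave] : (e→t), giving e.

e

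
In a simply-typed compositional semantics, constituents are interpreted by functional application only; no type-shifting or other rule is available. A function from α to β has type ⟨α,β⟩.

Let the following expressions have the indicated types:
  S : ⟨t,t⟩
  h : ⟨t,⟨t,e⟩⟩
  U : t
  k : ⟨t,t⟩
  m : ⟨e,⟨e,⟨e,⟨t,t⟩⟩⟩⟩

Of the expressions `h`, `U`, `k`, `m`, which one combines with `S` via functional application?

h : ⟨t,⟨t,e⟩⟩ — does not combine with S.
U — combines: S : ⟨t,t⟩ takes U : t as argument, giving t.
k : ⟨t,t⟩ — does not combine with S.
m : ⟨e,⟨e,⟨e,⟨t,t⟩⟩⟩⟩ — does not combine with S.

U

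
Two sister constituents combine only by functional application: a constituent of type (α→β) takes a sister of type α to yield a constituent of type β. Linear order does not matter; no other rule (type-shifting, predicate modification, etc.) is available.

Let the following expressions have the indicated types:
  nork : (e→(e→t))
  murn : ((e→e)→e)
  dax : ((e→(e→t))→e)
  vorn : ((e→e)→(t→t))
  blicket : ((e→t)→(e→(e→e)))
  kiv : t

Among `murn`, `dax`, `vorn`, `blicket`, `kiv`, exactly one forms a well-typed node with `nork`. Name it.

murn : ((e→e)→e) — no; nork wants e, and murn wants (e→e).
dax — combines: dax : ((e→(e→t))→e) takes nork : (e→(e→t)) as argument, giving e.
vorn : ((e→e)→(t→t)) — no; nork wants e, and vorn wants (e→e).
blicket : ((e→t)→(e→(e→e))) — no; nork wants e, and blicket wants (e→t).
kiv : t — no; nork wants e, and kiv wants nothing (atomic).

dax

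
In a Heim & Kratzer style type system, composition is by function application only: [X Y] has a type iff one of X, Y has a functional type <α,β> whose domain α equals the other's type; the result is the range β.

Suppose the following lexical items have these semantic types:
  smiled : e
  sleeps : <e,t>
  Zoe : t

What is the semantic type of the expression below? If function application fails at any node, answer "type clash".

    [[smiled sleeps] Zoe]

type clash

[smiled sleeps]: functor sleeps : <e,t>, argument smiled : e; result t.
[[smiled sleeps] Zoe]: t and t cannot combine by function application — type clash.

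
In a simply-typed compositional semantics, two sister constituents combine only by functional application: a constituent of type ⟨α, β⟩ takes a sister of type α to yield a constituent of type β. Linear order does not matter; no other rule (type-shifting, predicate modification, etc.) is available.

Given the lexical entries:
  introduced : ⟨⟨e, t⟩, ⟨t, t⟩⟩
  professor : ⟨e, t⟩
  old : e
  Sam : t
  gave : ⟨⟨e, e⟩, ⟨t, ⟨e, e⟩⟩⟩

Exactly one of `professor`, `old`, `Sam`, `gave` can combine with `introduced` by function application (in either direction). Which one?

professor — combines: introduced : ⟨⟨e, t⟩, ⟨t, t⟩⟩ takes professor : ⟨e, t⟩ as argument, giving ⟨t, t⟩.
old : e — introduced needs ⟨e, t⟩; old needs nothing (atomic); neither fits.
Sam : t — introduced needs ⟨e, t⟩; Sam needs nothing (atomic); neither fits.
gave : ⟨⟨e, e⟩, ⟨t, ⟨e, e⟩⟩⟩ — introduced needs ⟨e, t⟩; gave needs ⟨e, e⟩; neither fits.

professor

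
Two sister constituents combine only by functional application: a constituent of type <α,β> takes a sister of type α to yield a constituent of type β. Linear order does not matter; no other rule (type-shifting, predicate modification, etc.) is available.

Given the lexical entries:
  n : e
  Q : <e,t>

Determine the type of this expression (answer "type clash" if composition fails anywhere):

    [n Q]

t

[n Q] — Q of type <e,t> combines with n of type e: type t.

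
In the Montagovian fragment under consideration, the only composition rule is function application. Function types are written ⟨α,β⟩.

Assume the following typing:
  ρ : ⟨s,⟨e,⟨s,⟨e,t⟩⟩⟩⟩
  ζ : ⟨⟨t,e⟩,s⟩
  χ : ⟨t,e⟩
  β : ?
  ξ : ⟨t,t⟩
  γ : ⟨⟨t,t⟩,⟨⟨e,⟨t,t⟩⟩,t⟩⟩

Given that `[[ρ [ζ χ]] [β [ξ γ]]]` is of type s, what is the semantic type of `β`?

At [[ρ [ζ χ]] [β [ξ γ]]] (required: s): [ρ [ζ χ]] is ⟨e,⟨s,⟨e,t⟩⟩⟩, which is not a function with range s; hence [β [ξ γ]] is the functor — type ⟨⟨e,⟨s,⟨e,t⟩⟩⟩,s⟩.
At [β [ξ γ]] (required: ⟨⟨e,⟨s,⟨e,t⟩⟩⟩,s⟩): [ξ γ] is ⟨⟨e,⟨t,t⟩⟩,t⟩, which is not a function with range ⟨⟨e,⟨s,⟨e,t⟩⟩⟩,s⟩; hence β is the functor — type ⟨⟨⟨e,⟨t,t⟩⟩,t⟩,⟨⟨e,⟨s,⟨e,t⟩⟩⟩,s⟩⟩.

⟨⟨⟨e,⟨t,t⟩⟩,t⟩,⟨⟨e,⟨s,⟨e,t⟩⟩⟩,s⟩⟩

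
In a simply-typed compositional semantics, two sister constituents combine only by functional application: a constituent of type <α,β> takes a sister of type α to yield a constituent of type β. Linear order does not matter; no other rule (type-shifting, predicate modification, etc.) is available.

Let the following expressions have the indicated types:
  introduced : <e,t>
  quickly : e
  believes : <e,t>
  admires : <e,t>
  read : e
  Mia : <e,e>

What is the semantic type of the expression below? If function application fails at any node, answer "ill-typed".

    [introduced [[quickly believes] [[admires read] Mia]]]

ill-typed

[quickly believes]: believes is <e,t>, quickly is e; result t.
[admires read]: admires is <e,t>, read is e; result t.
At [[admires read] Mia]: neither t nor <e,e> can take the other as argument; the node is ill-typed.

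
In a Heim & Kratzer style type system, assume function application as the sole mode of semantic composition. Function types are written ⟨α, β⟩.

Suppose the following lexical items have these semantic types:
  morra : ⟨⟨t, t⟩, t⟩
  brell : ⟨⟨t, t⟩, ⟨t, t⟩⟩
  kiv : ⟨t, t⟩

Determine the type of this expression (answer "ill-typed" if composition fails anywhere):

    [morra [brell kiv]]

t

At [brell kiv], brell : ⟨⟨t, t⟩, ⟨t, t⟩⟩ takes kiv : ⟨t, t⟩, giving ⟨t, t⟩.
At [morra [brell kiv]], morra : ⟨⟨t, t⟩, t⟩ takes [brell kiv] : ⟨t, t⟩, giving t.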